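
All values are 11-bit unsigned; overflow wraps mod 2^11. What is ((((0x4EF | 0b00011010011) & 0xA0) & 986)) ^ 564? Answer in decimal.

692

0x4EF = 10011101111
0b00011010011 = 00011010011
→ | → 10011111111 = 1279
0xA0 = 00010100000
→ & → 00010100000 = 160
986 = 01111011010
→ & → 00010000000 = 128
564 = 01000110100
→ ^ → 01010110100 = 692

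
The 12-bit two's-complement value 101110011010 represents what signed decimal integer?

-1126

pattern = 101110011010 (MSB is 1 ⇒ negative)
Invert: 010001100101, add 1 → 010001100110 = 1126, so the value is -1126.
(Equivalently: 2970 - 2^12 = 2970 - 4096 = -1126.)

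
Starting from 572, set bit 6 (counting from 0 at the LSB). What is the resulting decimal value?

x = 1000111100
bit 6 is currently 0; set it via x | (1 << 6) = x | 64
→ 1001111100 = 636

636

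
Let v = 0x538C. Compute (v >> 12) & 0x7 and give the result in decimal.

v = 0101001110001100
Shift right by 12: 0101
Mask low 3 bits: 101 = 5

5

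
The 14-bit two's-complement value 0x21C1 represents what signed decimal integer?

-7743

pattern = 10000111000001 (MSB is 1 ⇒ negative)
Invert: 01111000111110, add 1 → 01111000111111 = 7743, so the value is -7743.
(Equivalently: 8641 - 2^14 = 8641 - 16384 = -7743.)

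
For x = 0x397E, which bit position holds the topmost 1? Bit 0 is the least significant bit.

0x397E = 11100101111110
The topmost 1 is at position 13 (since 2^13 = 8192 ≤ 14718 < 16384).

13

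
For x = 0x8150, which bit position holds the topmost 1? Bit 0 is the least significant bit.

15

0x8150 = 1000000101010000
The topmost 1 is at position 15 (since 2^15 = 32768 ≤ 33104 < 65536).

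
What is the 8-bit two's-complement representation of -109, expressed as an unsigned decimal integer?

109 in 8 bits: 01101101
Invert: 10010010
Add 1:  10010011 = 147
(Check: 2^8 - 109 = 256 - 109 = 147.)

147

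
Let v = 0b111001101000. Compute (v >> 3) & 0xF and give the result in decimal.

v = 111001101000
Shift right by 3: 111001101
Mask low 4 bits: 1101 = 13

13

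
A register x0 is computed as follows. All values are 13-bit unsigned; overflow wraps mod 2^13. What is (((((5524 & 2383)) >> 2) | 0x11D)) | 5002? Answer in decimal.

5524 = 1010110010100
2383 = 0100101001111
→ & → 0000100000100 = 260
→ >> 2 → 0000001000001 = 65
0x11D = 0000100011101
→ | → 0000101011101 = 349
5002 = 1001110001010
→ | → 1001111011111 = 5087

5087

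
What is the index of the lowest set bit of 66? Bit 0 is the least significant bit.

1

66 = 1000010
Trailing zeros: 1, so the lowest set bit is bit 1 (value 2).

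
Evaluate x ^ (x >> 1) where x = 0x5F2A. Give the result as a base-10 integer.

28863

x = 101111100101010 = 24362
x>>1 = 010111110010101
XOR  = 111000010111111 = 28863
(x ^ (x >> 1) gives the standard binary-reflected Gray code of x.)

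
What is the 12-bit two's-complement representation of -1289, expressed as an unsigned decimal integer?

1289 in 12 bits: 010100001001
Invert: 101011110110
Add 1:  101011110111 = 2807
(Check: 2^12 - 1289 = 4096 - 1289 = 2807.)

2807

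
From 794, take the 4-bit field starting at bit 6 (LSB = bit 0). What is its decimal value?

v = 1100011010
Shift right by 6: 1100
Mask low 4 bits: 1100 = 12

12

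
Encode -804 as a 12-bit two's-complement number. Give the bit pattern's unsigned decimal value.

804 in 12 bits: 001100100100
Invert: 110011011011
Add 1:  110011011100 = 3292
(Check: 2^12 - 804 = 4096 - 804 = 3292.)

3292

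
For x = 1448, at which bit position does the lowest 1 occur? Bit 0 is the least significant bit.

3

1448 = 10110101000
Trailing zeros: 3, so the lowest set bit is bit 3 (value 8).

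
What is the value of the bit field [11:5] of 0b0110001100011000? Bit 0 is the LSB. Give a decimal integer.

24

v = 0110001100011000
Shift right by 5: 01100011000
Mask low 7 bits: 0011000 = 24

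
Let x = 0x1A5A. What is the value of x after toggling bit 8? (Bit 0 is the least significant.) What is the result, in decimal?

x = 1101001011010
bit 8 is currently 0; toggle it via x ^ (1 << 8) = x ^ 256
→ 1101101011010 = 7002

7002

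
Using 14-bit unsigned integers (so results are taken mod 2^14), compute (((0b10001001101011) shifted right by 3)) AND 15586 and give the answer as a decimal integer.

1088

0b10001001101011 = 10001001101011
→ shifted right by 3 → 00010001001101 = 1101
15586 = 11110011100010
→ AND → 00010001000000 = 1088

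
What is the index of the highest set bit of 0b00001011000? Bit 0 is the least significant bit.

0b00001011000 = 1011000
The topmost 1 is at position 6 (since 2^6 = 64 ≤ 88 < 128).

6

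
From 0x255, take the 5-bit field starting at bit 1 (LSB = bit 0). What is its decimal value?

10

v = 1001010101
Shift right by 1: 100101010
Mask low 5 bits: 01010 = 10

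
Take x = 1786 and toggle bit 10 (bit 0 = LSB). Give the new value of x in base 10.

762

x = 11011111010
bit 10 is currently 1; toggle it via x ^ (1 << 10) = x ^ 1024
→ 01011111010 = 762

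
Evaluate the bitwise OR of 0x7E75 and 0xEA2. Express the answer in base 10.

32503

0x7E75 = 111111001110101
0xEA2 = 000111010100010
 OR → 111111011110111 = 32503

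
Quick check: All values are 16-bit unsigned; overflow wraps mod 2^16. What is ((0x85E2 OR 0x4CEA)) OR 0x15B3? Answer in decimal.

56827

0x85E2 = 1000010111100010
0x4CEA = 0100110011101010
→ OR → 1100110111101010 = 52714
0x15B3 = 0001010110110011
→ OR → 1101110111111011 = 56827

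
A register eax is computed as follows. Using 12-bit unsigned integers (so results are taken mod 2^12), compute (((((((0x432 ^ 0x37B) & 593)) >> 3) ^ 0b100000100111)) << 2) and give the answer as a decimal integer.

0x432 = 010000110010
0x37B = 001101111011
→ ^ → 011101001001 = 1865
593 = 001001010001
→ & → 001001000001 = 577
→ >> 3 → 000001001000 = 72
0b100000100111 = 100000100111
→ ^ → 100001101111 = 2159
→ << 2 (mod 2^12) → 000110111100 = 444

444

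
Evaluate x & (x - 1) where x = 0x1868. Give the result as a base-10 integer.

6240

x = 1100001101000 = 6248
x - 1 = 1100001100111
AND   = 1100001100000 = 6240
(x & (x - 1) clears the lowest set bit of x.)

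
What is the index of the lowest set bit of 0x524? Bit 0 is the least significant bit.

2

0x524 = 10100100100
Trailing zeros: 2, so the lowest set bit is bit 2 (value 4).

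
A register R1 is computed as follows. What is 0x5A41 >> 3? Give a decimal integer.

2888

0x5A41 = 101101001000001
shift right by 3 → 000101101001000 = 2888
(equivalently, floor(23105 / 8))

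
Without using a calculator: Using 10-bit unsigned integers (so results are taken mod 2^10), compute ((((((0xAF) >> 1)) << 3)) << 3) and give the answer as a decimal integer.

448

0xAF = 0010101111
→ >> 1 → 0001010111 = 87
→ << 3 (mod 2^10) → 1010111000 = 696
→ << 3 (mod 2^10) → 0111000000 = 448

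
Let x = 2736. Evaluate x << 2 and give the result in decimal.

2736 = 00101010110000
shift left by 2 → 10101011000000 = 10944
(equivalently, 2736 × 2^2 = 2736 × 4)

10944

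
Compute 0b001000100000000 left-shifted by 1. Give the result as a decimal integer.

x = 01000100000000
shift left by 1 → 10001000000000 = 8704
(equivalently, 4352 × 2^1 = 4352 × 2)

8704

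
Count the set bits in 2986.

2986 = 101110101010
Count the 1s: 1 + 1 + 1 + 1 + 1 + 1 + 1 = 7

7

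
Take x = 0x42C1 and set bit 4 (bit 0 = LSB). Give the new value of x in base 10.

17105

x = 100001011000001
bit 4 is currently 0; set it via x | (1 << 4) = x | 16
→ 100001011010001 = 17105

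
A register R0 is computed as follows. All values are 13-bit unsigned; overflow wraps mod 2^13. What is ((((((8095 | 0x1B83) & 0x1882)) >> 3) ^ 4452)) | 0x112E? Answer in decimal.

4990

8095 = 1111110011111
0x1B83 = 1101110000011
→ | → 1111110011111 = 8095
0x1882 = 1100010000010
→ & → 1100010000010 = 6274
→ >> 3 → 0001100010000 = 784
4452 = 1000101100100
→ ^ → 1001001110100 = 4724
0x112E = 1000100101110
→ | → 1001101111110 = 4990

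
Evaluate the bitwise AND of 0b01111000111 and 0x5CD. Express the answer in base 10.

453

a = 01111000111
0x5CD = 10111001101
AND → 00111000101 = 453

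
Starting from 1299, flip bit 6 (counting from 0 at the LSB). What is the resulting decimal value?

x = 10100010011
bit 6 is currently 0; toggle it via x ^ (1 << 6) = x ^ 64
→ 10101010011 = 1363

1363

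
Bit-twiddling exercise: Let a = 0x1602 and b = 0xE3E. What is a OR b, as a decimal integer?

7742

0x1602 = 1011000000010
0xE3E = 0111000111110
 OR → 1111000111110 = 7742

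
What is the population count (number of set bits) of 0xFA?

0xFA = 11111010
Count the 1s: 1 + 1 + 1 + 1 + 1 + 1 = 6

6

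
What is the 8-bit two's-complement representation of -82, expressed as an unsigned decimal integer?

82 in 8 bits: 01010010
Invert: 10101101
Add 1:  10101110 = 174
(Check: 2^8 - 82 = 256 - 82 = 174.)

174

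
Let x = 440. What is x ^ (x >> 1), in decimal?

356

x = 110111000 = 440
x>>1 = 011011100
XOR  = 101100100 = 356
(x ^ (x >> 1) gives the standard binary-reflected Gray code of x.)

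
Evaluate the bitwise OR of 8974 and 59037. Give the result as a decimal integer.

59295

8974 = 0010001100001110
59037 = 1110011010011101
 OR → 1110011110011111 = 59295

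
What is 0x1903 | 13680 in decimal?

0x1903 = 01100100000011
13680 = 11010101110000
 OR → 11110101110011 = 15731

15731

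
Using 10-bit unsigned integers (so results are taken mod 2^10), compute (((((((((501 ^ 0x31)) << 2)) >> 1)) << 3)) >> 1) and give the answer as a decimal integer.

501 = 0111110101
0x31 = 0000110001
→ ^ → 0111000100 = 452
→ << 2 (mod 2^10) → 1100010000 = 784
→ >> 1 → 0110001000 = 392
→ << 3 (mod 2^10) → 0001000000 = 64
→ >> 1 → 0000100000 = 32

32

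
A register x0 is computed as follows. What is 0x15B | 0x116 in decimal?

0x15B = 101011011
0x116 = 100010110
 OR → 101011111 = 351

351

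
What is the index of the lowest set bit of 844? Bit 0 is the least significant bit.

2

844 = 1101001100
Trailing zeros: 2, so the lowest set bit is bit 2 (value 4).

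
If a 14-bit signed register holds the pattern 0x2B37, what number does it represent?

-5321

pattern = 10101100110111 (MSB is 1 ⇒ negative)
Invert: 01010011001000, add 1 → 01010011001001 = 5321, so the value is -5321.
(Equivalently: 11063 - 2^14 = 11063 - 16384 = -5321.)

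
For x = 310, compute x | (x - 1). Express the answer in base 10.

311

x = 100110110 = 310
x - 1 = 100110101
OR    = 100110111 = 311
(x | (x - 1) sets all bits below the lowest set bit.)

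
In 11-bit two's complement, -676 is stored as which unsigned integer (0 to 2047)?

1372

676 in 11 bits: 01010100100
Invert: 10101011011
Add 1:  10101011100 = 1372
(Check: 2^11 - 676 = 2048 - 676 = 1372.)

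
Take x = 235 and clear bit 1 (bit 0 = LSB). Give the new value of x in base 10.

233

x = 11101011
bit 1 is currently 1; clear it via x & ~(1 << 1) = x & ~2
→ 11101001 = 233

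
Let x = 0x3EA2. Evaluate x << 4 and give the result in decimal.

0x3EA2 = 000011111010100010
shift left by 4 → 111110101000100000 = 256544
(equivalently, 16034 × 2^4 = 16034 × 16)

256544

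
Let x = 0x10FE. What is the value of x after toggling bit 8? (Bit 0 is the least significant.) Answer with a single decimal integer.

4606

x = 01000011111110
bit 8 is currently 0; toggle it via x ^ (1 << 8) = x ^ 256
→ 01000111111110 = 4606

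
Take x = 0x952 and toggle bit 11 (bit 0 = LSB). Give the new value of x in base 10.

x = 100101010010
bit 11 is currently 1; toggle it via x ^ (1 << 11) = x ^ 2048
→ 000101010010 = 338

338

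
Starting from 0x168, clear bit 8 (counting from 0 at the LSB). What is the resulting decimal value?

x = 00101101000
bit 8 is currently 1; clear it via x & ~(1 << 8) = x & ~256
→ 00001101000 = 104

104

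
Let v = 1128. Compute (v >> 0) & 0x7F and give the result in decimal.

104

v = 10001101000
Shift right by 0: 10001101000
Mask low 7 bits: 1101000 = 104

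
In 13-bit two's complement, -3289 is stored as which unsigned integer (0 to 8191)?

3289 in 13 bits: 0110011011001
Invert: 1001100100110
Add 1:  1001100100111 = 4903
(Check: 2^13 - 3289 = 8192 - 3289 = 4903.)

4903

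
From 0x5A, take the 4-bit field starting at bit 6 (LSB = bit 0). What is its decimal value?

v = 0001011010
Shift right by 6: 0001
Mask low 4 bits: 0001 = 1

1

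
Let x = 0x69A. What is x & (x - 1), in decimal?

1688

x = 11010011010 = 1690
x - 1 = 11010011001
AND   = 11010011000 = 1688
(x & (x - 1) clears the lowest set bit of x.)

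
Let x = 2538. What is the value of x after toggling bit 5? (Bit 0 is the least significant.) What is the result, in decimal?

x = 100111101010
bit 5 is currently 1; toggle it via x ^ (1 << 5) = x ^ 32
→ 100111001010 = 2506

2506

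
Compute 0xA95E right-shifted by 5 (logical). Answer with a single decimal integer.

1354

0xA95E = 1010100101011110
shift right by 5 → 0000010101001010 = 1354
(equivalently, floor(43358 / 32))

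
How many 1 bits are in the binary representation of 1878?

1878 = 11101010110
Count the 1s: 1 + 1 + 1 + 1 + 1 + 1 + 1 = 7

7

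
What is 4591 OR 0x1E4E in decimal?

8175

4591 = 1000111101111
0x1E4E = 1111001001110
 OR → 1111111101111 = 8175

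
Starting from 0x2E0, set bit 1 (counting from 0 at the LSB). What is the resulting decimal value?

x = 1011100000
bit 1 is currently 0; set it via x | (1 << 1) = x | 2
→ 1011100010 = 738

738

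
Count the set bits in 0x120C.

0x120C = 1001000001100
Count the 1s: 1 + 1 + 1 + 1 = 4

4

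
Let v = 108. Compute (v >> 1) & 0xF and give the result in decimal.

v = 001101100
Shift right by 1: 00110110
Mask low 4 bits: 0110 = 6

6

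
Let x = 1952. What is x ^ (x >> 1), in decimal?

x = 11110100000 = 1952
x>>1 = 01111010000
XOR  = 10001110000 = 1136
(x ^ (x >> 1) gives the standard binary-reflected Gray code of x.)

1136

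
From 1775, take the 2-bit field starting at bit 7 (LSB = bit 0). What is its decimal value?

v = 11011101111
Shift right by 7: 1101
Mask low 2 bits: 01 = 1

1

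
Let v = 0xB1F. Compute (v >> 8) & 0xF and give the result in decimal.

11

v = 00101100011111
Shift right by 8: 001011
Mask low 4 bits: 1011 = 11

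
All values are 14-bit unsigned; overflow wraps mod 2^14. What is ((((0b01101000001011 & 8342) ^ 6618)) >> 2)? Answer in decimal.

1654

0b01101000001011 = 01101000001011
8342 = 10000010010110
→ & → 00000000000010 = 2
6618 = 01100111011010
→ ^ → 01100111011000 = 6616
→ >> 2 → 00011001110110 = 1654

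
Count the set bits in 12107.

9

12107 = 10111101001011
Count the 1s: 1 + 1 + 1 + 1 + 1 + 1 + 1 + 1 + 1 = 9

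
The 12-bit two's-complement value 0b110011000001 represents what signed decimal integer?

pattern = 110011000001 (MSB is 1 ⇒ negative)
Invert: 001100111110, add 1 → 001100111111 = 831, so the value is -831.
(Equivalently: 3265 - 2^12 = 3265 - 4096 = -831.)

-831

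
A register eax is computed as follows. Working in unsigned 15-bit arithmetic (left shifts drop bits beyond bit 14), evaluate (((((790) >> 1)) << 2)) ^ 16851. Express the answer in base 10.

790 = 000001100010110
→ >> 1 → 000000110001011 = 395
→ << 2 (mod 2^15) → 000011000101100 = 1580
16851 = 100000111010011
→ ^ → 100011111111111 = 18431

18431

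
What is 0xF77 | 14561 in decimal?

16375

0xF77 = 00111101110111
14561 = 11100011100001
 OR → 11111111110111 = 16375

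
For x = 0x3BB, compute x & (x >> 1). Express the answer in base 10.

x = 1110111011 = 955
x>>1 = 0111011101
AND  = 0110011001 = 409
(x & (x >> 1) has a 1 wherever x has two consecutive 1 bits.)

409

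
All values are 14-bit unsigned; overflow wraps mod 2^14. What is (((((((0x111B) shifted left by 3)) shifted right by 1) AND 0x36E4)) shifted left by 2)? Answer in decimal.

0x111B = 01000100011011
→ shifted left by 3 (mod 2^14) → 00100011011000 = 2264
→ shifted right by 1 → 00010001101100 = 1132
0x36E4 = 11011011100100
→ AND → 00010001100100 = 1124
→ shifted left by 2 (mod 2^14) → 01000110010000 = 4496

4496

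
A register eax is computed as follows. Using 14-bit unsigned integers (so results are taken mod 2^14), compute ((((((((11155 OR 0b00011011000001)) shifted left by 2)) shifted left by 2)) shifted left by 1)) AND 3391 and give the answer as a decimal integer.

11155 = 10101110010011
0b00011011000001 = 00011011000001
→ OR → 10111111010011 = 12243
→ shifted left by 2 (mod 2^14) → 11111101001100 = 16204
→ shifted left by 2 (mod 2^14) → 11110100110000 = 15664
→ shifted left by 1 (mod 2^14) → 11101001100000 = 14944
3391 = 00110100111111
→ AND → 00100000100000 = 2080

2080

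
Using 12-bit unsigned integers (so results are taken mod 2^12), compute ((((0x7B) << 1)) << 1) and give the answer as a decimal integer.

492

0x7B = 000001111011
→ << 1 (mod 2^12) → 000011110110 = 246
→ << 1 (mod 2^12) → 000111101100 = 492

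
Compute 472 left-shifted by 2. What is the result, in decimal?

1888

472 = 00111011000
shift left by 2 → 11101100000 = 1888
(equivalently, 472 × 2^2 = 472 × 4)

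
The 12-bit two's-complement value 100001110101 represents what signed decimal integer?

-1931

pattern = 100001110101 (MSB is 1 ⇒ negative)
Invert: 011110001010, add 1 → 011110001011 = 1931, so the value is -1931.
(Equivalently: 2165 - 2^12 = 2165 - 4096 = -1931.)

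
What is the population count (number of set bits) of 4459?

7

4459 = 1000101101011
Count the 1s: 1 + 1 + 1 + 1 + 1 + 1 + 1 = 7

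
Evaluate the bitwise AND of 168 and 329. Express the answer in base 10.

168 = 010101000
329 = 101001001
AND → 000001000 = 8

8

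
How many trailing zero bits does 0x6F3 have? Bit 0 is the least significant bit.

0x6F3 = 11011110011
Trailing zeros: 0, so the lowest set bit is bit 0 (value 1).

0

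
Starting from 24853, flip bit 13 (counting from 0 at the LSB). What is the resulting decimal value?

x = 110000100010101
bit 13 is currently 1; toggle it via x ^ (1 << 13) = x ^ 8192
→ 100000100010101 = 16661

16661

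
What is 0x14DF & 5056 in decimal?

0x14DF = 1010011011111
5056 = 1001111000000
AND → 1000011000000 = 4288

4288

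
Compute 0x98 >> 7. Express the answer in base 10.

1

0x98 = 10011000
shift right by 7 → 00000001 = 1
(equivalently, floor(152 / 128))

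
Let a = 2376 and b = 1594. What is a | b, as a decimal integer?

3962

2376 = 100101001000
1594 = 011000111010
 OR → 111101111010 = 3962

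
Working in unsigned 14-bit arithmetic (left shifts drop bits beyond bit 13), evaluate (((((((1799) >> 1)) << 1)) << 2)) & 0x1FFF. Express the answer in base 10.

1799 = 00011100000111
→ >> 1 → 00001110000011 = 899
→ << 1 (mod 2^14) → 00011100000110 = 1798
→ << 2 (mod 2^14) → 01110000011000 = 7192
0x1FFF = 01111111111111
→ & → 01110000011000 = 7192

7192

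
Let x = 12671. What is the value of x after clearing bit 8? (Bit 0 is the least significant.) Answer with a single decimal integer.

x = 11000101111111
bit 8 is currently 1; clear it via x & ~(1 << 8) = x & ~256
→ 11000001111111 = 12415

12415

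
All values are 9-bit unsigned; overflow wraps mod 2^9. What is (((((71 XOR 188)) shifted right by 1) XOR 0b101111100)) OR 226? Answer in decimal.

483

71 = 001000111
188 = 010111100
→ XOR → 011111011 = 251
→ shifted right by 1 → 001111101 = 125
0b101111100 = 101111100
→ XOR → 100000001 = 257
226 = 011100010
→ OR → 111100011 = 483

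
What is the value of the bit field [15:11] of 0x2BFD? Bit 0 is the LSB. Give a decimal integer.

v = 0010101111111101
Shift right by 11: 00101
Mask low 5 bits: 00101 = 5

5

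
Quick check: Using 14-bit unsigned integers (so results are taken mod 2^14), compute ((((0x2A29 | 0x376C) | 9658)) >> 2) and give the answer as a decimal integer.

4095

0x2A29 = 10101000101001
0x376C = 11011101101100
→ | → 11111101101101 = 16237
9658 = 10010110111010
→ | → 11111111111111 = 16383
→ >> 2 → 00111111111111 = 4095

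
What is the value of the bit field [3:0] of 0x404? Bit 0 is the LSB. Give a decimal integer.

4

v = 0010000000100
Shift right by 0: 0010000000100
Mask low 4 bits: 0100 = 4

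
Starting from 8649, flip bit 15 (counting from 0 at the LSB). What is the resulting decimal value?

41417

x = 0010000111001001
bit 15 is currently 0; toggle it via x ^ (1 << 15) = x ^ 32768
→ 1010000111001001 = 41417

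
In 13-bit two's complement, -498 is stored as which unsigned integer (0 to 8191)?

7694

498 in 13 bits: 0000111110010
Invert: 1111000001101
Add 1:  1111000001110 = 7694
(Check: 2^13 - 498 = 8192 - 498 = 7694.)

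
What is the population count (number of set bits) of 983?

8

983 = 1111010111
Count the 1s: 1 + 1 + 1 + 1 + 1 + 1 + 1 + 1 = 8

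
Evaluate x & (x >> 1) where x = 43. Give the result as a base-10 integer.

1

x = 101011 = 43
x>>1 = 010101
AND  = 000001 = 1
(x & (x >> 1) has a 1 wherever x has two consecutive 1 bits.)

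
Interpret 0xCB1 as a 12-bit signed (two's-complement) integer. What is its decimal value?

pattern = 110010110001 (MSB is 1 ⇒ negative)
Invert: 001101001110, add 1 → 001101001111 = 847, so the value is -847.
(Equivalently: 3249 - 2^12 = 3249 - 4096 = -847.)

-847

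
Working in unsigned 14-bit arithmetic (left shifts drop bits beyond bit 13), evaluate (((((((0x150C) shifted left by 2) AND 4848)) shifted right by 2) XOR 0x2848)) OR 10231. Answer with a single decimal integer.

0x150C = 01010100001100
→ shifted left by 2 (mod 2^14) → 01010000110000 = 5168
4848 = 01001011110000
→ AND → 01000000110000 = 4144
→ shifted right by 2 → 00010000001100 = 1036
0x2848 = 10100001001000
→ XOR → 10110001000100 = 11332
10231 = 10011111110111
→ OR → 10111111110111 = 12279

12279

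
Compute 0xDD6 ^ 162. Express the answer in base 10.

3444

0xDD6 = 110111010110
162 = 000010100010
XOR → 110101110100 = 3444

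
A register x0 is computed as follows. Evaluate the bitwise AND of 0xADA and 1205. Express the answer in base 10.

0xADA = 101011011010
1205 = 010010110101
AND → 000010010000 = 144

144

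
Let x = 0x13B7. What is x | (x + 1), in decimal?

5055

x = 1001110110111 = 5047
x + 1 = 1001110111000
OR    = 1001110111111 = 5055
(x | (x + 1) sets the lowest cleared bit.)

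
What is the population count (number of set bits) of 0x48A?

4

0x48A = 10010001010
Count the 1s: 1 + 1 + 1 + 1 = 4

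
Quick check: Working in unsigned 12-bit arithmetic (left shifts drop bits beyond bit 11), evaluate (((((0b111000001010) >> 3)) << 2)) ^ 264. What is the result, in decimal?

0b111000001010 = 111000001010
→ >> 3 → 000111000001 = 449
→ << 2 (mod 2^12) → 011100000100 = 1796
264 = 000100001000
→ ^ → 011000001100 = 1548

1548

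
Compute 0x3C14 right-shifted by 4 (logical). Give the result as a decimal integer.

0x3C14 = 11110000010100
shift right by 4 → 00001111000001 = 961
(equivalently, floor(15380 / 16))

961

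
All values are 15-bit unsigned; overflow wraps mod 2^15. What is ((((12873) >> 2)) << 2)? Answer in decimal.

12873 = 011001001001001
→ >> 2 → 000110010010010 = 3218
→ << 2 (mod 2^15) → 011001001001000 = 12872

12872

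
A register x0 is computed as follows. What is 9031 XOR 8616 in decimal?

9031 = 10001101000111
8616 = 10000110101000
XOR → 00001011101111 = 751

751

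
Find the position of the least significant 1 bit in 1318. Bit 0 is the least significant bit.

1

1318 = 10100100110
Trailing zeros: 1, so the lowest set bit is bit 1 (value 2).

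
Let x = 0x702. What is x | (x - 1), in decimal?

x = 11100000010 = 1794
x - 1 = 11100000001
OR    = 11100000011 = 1795
(x | (x - 1) sets all bits below the lowest set bit.)

1795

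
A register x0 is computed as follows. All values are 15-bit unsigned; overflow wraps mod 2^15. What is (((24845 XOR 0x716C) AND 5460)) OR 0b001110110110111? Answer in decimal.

7671

24845 = 110000100001101
0x716C = 111000101101100
→ XOR → 001000001100001 = 4193
5460 = 001010101010100
→ AND → 001000001000000 = 4160
0b001110110110111 = 001110110110111
→ OR → 001110111110111 = 7671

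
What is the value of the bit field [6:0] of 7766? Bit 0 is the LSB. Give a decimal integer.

v = 1111001010110
Shift right by 0: 1111001010110
Mask low 7 bits: 1010110 = 86

86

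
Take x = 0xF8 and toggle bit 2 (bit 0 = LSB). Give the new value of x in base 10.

252

x = 0011111000
bit 2 is currently 0; toggle it via x ^ (1 << 2) = x ^ 4
→ 0011111100 = 252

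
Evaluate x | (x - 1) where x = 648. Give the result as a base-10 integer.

655

x = 1010001000 = 648
x - 1 = 1010000111
OR    = 1010001111 = 655
(x | (x - 1) sets all bits below the lowest set bit.)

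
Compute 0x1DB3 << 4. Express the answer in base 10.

121648

0x1DB3 = 00001110110110011
shift left by 4 → 11101101100110000 = 121648
(equivalently, 7603 × 2^4 = 7603 × 16)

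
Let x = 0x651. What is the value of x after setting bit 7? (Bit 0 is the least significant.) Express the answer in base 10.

1745

x = 011001010001
bit 7 is currently 0; set it via x | (1 << 7) = x | 128
→ 011011010001 = 1745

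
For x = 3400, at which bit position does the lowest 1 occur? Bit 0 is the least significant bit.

3400 = 110101001000
Trailing zeros: 3, so the lowest set bit is bit 3 (value 8).

3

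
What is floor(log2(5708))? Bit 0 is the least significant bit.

12

5708 = 1011001001100
The topmost 1 is at position 12 (since 2^12 = 4096 ≤ 5708 < 8192).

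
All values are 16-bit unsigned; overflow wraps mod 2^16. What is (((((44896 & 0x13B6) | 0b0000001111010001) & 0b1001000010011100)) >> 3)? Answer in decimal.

44896 = 1010111101100000
0x13B6 = 0001001110110110
→ & → 0000001100100000 = 800
0b0000001111010001 = 0000001111010001
→ | → 0000001111110001 = 1009
0b1001000010011100 = 1001000010011100
→ & → 0000000010010000 = 144
→ >> 3 → 0000000000010010 = 18

18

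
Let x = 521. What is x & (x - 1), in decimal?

520

x = 1000001001 = 521
x - 1 = 1000001000
AND   = 1000001000 = 520
(x & (x - 1) clears the lowest set bit of x.)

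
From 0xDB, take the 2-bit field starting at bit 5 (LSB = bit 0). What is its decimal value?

2

v = 11011011
Shift right by 5: 110
Mask low 2 bits: 10 = 2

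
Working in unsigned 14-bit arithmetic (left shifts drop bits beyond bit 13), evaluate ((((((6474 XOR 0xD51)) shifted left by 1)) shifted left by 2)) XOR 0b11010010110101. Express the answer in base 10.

5229

6474 = 01100101001010
0xD51 = 00110101010001
→ XOR → 01010000011011 = 5147
→ shifted left by 1 (mod 2^14) → 10100000110110 = 10294
→ shifted left by 2 (mod 2^14) → 10000011011000 = 8408
0b11010010110101 = 11010010110101
→ XOR → 01010001101101 = 5229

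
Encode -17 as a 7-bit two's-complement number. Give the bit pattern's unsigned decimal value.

111

17 in 7 bits: 0010001
Invert: 1101110
Add 1:  1101111 = 111
(Check: 2^7 - 17 = 128 - 17 = 111.)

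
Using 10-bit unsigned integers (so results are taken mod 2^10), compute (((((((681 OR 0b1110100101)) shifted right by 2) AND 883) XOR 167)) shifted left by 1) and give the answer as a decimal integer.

392

681 = 1010101001
0b1110100101 = 1110100101
→ OR → 1110101101 = 941
→ shifted right by 2 → 0011101011 = 235
883 = 1101110011
→ AND → 0001100011 = 99
167 = 0010100111
→ XOR → 0011000100 = 196
→ shifted left by 1 (mod 2^10) → 0110001000 = 392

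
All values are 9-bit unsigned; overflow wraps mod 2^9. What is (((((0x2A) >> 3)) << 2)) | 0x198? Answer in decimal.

0x2A = 000101010
→ >> 3 → 000000101 = 5
→ << 2 (mod 2^9) → 000010100 = 20
0x198 = 110011000
→ | → 110011100 = 412

412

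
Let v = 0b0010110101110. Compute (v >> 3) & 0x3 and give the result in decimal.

1

v = 0010110101110
Shift right by 3: 0010110101
Mask low 2 bits: 01 = 1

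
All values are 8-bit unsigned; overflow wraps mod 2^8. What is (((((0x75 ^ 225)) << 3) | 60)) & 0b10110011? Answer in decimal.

0x75 = 01110101
225 = 11100001
→ ^ → 10010100 = 148
→ << 3 (mod 2^8) → 10100000 = 160
60 = 00111100
→ | → 10111100 = 188
0b10110011 = 10110011
→ & → 10110000 = 176

176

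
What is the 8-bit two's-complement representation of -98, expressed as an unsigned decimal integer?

158

98 in 8 bits: 01100010
Invert: 10011101
Add 1:  10011110 = 158
(Check: 2^8 - 98 = 256 - 98 = 158.)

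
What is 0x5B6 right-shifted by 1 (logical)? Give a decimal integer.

0x5B6 = 10110110110
shift right by 1 → 01011011011 = 731
(equivalently, floor(1462 / 2))

731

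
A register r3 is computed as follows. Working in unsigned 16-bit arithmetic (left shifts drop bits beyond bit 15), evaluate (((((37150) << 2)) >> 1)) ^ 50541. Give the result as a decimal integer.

59217

37150 = 1001000100011110
→ << 2 (mod 2^16) → 0100010001111000 = 17528
→ >> 1 → 0010001000111100 = 8764
50541 = 1100010101101101
→ ^ → 1110011101010001 = 59217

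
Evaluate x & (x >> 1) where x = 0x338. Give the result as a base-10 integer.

x = 1100111000 = 824
x>>1 = 0110011100
AND  = 0100011000 = 280
(x & (x >> 1) has a 1 wherever x has two consecutive 1 bits.)

280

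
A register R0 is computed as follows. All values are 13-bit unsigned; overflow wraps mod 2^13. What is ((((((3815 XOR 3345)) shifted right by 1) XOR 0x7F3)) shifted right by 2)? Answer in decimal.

3815 = 0111011100111
3345 = 0110100010001
→ XOR → 0001111110110 = 1014
→ shifted right by 1 → 0000111111011 = 507
0x7F3 = 0011111110011
→ XOR → 0011000001000 = 1544
→ shifted right by 2 → 0000110000010 = 386

386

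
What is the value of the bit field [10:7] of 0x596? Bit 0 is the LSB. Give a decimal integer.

11

v = 0010110010110
Shift right by 7: 001011
Mask low 4 bits: 1011 = 11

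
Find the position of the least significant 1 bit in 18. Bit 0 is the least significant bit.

1

18 = 10010
Trailing zeros: 1, so the lowest set bit is bit 1 (value 2).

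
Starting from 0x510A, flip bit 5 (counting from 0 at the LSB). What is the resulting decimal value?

x = 0101000100001010
bit 5 is currently 0; toggle it via x ^ (1 << 5) = x ^ 32
→ 0101000100101010 = 20778

20778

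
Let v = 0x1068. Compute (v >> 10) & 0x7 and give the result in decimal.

v = 01000001101000
Shift right by 10: 0100
Mask low 3 bits: 100 = 4

4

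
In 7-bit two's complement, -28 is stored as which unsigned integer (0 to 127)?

28 in 7 bits: 0011100
Invert: 1100011
Add 1:  1100100 = 100
(Check: 2^7 - 28 = 128 - 28 = 100.)

100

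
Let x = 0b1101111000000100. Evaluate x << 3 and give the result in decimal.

454688

x = 0001101111000000100
shift left by 3 → 1101111000000100000 = 454688
(equivalently, 56836 × 2^3 = 56836 × 8)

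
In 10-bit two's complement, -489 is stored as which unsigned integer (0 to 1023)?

535

489 in 10 bits: 0111101001
Invert: 1000010110
Add 1:  1000010111 = 535
(Check: 2^10 - 489 = 1024 - 489 = 535.)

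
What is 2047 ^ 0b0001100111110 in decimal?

2047 = 11111111111
b = 01100111110
XOR → 10011000001 = 1217

1217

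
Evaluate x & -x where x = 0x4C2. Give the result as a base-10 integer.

2

x = 10011000010 = 1218
-x (two's complement) = …01100111110
AND   = 00000000010 = 2
(x & -x isolates the lowest set bit of x.)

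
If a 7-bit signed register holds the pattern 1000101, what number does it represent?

-59

pattern = 1000101 (MSB is 1 ⇒ negative)
Invert: 0111010, add 1 → 0111011 = 59, so the value is -59.
(Equivalently: 69 - 2^7 = 69 - 128 = -59.)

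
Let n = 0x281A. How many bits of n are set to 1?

5

0x281A = 10100000011010
Count the 1s: 1 + 1 + 1 + 1 + 1 = 5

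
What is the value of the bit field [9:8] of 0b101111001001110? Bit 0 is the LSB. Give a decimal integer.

v = 101111001001110
Shift right by 8: 1011110
Mask low 2 bits: 10 = 2

2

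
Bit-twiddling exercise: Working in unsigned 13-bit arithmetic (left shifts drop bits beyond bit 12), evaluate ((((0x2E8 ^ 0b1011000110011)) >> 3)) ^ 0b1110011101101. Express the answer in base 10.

7798

0x2E8 = 0001011101000
0b1011000110011 = 1011000110011
→ ^ → 1010011011011 = 5339
→ >> 3 → 0001010011011 = 667
0b1110011101101 = 1110011101101
→ ^ → 1111001110110 = 7798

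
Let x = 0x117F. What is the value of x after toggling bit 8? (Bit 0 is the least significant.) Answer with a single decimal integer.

x = 1000101111111
bit 8 is currently 1; toggle it via x ^ (1 << 8) = x ^ 256
→ 1000001111111 = 4223

4223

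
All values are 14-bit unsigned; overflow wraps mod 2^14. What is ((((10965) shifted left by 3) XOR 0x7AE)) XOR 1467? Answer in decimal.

10965 = 10101011010101
→ shifted left by 3 (mod 2^14) → 01011010101000 = 5800
0x7AE = 00011110101110
→ XOR → 01000100000110 = 4358
1467 = 00010110111011
→ XOR → 01010010111101 = 5309

5309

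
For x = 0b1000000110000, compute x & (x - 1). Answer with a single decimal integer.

4128

x = 1000000110000 = 4144
x - 1 = 1000000101111
AND   = 1000000100000 = 4128
(x & (x - 1) clears the lowest set bit of x.)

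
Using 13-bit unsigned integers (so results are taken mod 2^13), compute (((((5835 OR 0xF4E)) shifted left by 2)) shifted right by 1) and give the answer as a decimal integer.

3998

5835 = 1011011001011
0xF4E = 0111101001110
→ OR → 1111111001111 = 8143
→ shifted left by 2 (mod 2^13) → 1111100111100 = 7996
→ shifted right by 1 → 0111110011110 = 3998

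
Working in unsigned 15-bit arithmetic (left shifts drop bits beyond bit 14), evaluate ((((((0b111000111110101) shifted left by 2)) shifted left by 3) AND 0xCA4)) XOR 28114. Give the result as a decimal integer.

0b111000111110101 = 111000111110101
→ shifted left by 2 (mod 2^15) → 100011111010100 = 18388
→ shifted left by 3 (mod 2^15) → 011111010100000 = 16032
0xCA4 = 000110010100100
→ AND → 000110010100000 = 3232
28114 = 110110111010010
→ XOR → 110000101110010 = 24946

24946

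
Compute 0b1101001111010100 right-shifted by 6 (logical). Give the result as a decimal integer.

x = 1101001111010100
shift right by 6 → 0000001101001111 = 847
(equivalently, floor(54228 / 64))

847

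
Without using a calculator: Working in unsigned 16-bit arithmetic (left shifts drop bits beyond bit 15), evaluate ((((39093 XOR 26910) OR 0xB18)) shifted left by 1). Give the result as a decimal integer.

63350

39093 = 1001100010110101
26910 = 0110100100011110
→ XOR → 1111000110101011 = 61867
0xB18 = 0000101100011000
→ OR → 1111101110111011 = 64443
→ shifted left by 1 (mod 2^16) → 1111011101110110 = 63350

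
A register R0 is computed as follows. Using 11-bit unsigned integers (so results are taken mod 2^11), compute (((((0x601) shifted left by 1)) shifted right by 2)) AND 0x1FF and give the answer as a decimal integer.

0x601 = 11000000001
→ shifted left by 1 (mod 2^11) → 10000000010 = 1026
→ shifted right by 2 → 00100000000 = 256
0x1FF = 00111111111
→ AND → 00100000000 = 256

256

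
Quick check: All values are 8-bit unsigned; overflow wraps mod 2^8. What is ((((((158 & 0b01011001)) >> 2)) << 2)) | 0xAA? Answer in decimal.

158 = 10011110
0b01011001 = 01011001
→ & → 00011000 = 24
→ >> 2 → 00000110 = 6
→ << 2 (mod 2^8) → 00011000 = 24
0xAA = 10101010
→ | → 10111010 = 186

186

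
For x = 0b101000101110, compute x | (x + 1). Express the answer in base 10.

2607

x = 101000101110 = 2606
x + 1 = 101000101111
OR    = 101000101111 = 2607
(x | (x + 1) sets the lowest cleared bit.)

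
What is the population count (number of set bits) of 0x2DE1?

0x2DE1 = 10110111100001
Count the 1s: 1 + 1 + 1 + 1 + 1 + 1 + 1 + 1 = 8

8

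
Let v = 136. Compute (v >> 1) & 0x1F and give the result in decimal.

4

v = 10001000
Shift right by 1: 1000100
Mask low 5 bits: 00100 = 4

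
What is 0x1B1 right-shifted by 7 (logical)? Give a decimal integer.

3

0x1B1 = 110110001
shift right by 7 → 000000011 = 3
(equivalently, floor(433 / 128))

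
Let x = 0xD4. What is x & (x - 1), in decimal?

x = 11010100 = 212
x - 1 = 11010011
AND   = 11010000 = 208
(x & (x - 1) clears the lowest set bit of x.)

208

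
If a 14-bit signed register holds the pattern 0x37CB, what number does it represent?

pattern = 11011111001011 (MSB is 1 ⇒ negative)
Invert: 00100000110100, add 1 → 00100000110101 = 2101, so the value is -2101.
(Equivalently: 14283 - 2^14 = 14283 - 16384 = -2101.)

-2101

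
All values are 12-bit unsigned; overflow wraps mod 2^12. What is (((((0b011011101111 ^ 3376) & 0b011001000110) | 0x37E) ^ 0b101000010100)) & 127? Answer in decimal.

106

0b011011101111 = 011011101111
3376 = 110100110000
→ ^ → 101111011111 = 3039
0b011001000110 = 011001000110
→ & → 001001000110 = 582
0x37E = 001101111110
→ | → 001101111110 = 894
0b101000010100 = 101000010100
→ ^ → 100101101010 = 2410
127 = 000001111111
→ & → 000001101010 = 106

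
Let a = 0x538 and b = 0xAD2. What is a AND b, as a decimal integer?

0x538 = 010100111000
0xAD2 = 101011010010
AND → 000000010000 = 16

16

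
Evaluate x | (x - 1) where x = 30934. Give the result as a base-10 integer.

30935

x = 111100011010110 = 30934
x - 1 = 111100011010101
OR    = 111100011010111 = 30935
(x | (x - 1) sets all bits below the lowest set bit.)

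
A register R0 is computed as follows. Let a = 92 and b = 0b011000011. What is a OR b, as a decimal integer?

223

92 = 01011100
b = 11000011
 OR → 11011111 = 223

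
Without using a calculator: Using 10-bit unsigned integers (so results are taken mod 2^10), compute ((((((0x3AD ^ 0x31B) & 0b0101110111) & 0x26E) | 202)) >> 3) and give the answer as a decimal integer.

29

0x3AD = 1110101101
0x31B = 1100011011
→ ^ → 0010110110 = 182
0b0101110111 = 0101110111
→ & → 0000110110 = 54
0x26E = 1001101110
→ & → 0000100110 = 38
202 = 0011001010
→ | → 0011101110 = 238
→ >> 3 → 0000011101 = 29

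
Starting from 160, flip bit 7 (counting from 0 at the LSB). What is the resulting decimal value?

32

x = 010100000
bit 7 is currently 1; toggle it via x ^ (1 << 7) = x ^ 128
→ 000100000 = 32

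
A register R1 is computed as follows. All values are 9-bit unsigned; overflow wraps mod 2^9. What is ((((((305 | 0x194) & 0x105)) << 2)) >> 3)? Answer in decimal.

2

305 = 100110001
0x194 = 110010100
→ | → 110110101 = 437
0x105 = 100000101
→ & → 100000101 = 261
→ << 2 (mod 2^9) → 000010100 = 20
→ >> 3 → 000000010 = 2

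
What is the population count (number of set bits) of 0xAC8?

0xAC8 = 101011001000
Count the 1s: 1 + 1 + 1 + 1 + 1 = 5

5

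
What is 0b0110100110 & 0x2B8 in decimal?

160

a = 0110100110
0x2B8 = 1010111000
AND → 0010100000 = 160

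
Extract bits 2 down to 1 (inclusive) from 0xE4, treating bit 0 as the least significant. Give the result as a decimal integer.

v = 11100100
Shift right by 1: 1110010
Mask low 2 bits: 10 = 2

2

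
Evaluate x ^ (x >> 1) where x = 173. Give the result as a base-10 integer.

251

x = 10101101 = 173
x>>1 = 01010110
XOR  = 11111011 = 251
(x ^ (x >> 1) gives the standard binary-reflected Gray code of x.)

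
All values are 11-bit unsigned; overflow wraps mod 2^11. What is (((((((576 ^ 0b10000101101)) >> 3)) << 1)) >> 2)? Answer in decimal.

576 = 01001000000
0b10000101101 = 10000101101
→ ^ → 11001101101 = 1645
→ >> 3 → 00011001101 = 205
→ << 1 (mod 2^11) → 00110011010 = 410
→ >> 2 → 00001100110 = 102

102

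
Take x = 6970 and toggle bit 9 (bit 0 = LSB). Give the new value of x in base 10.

6458

x = 1101100111010
bit 9 is currently 1; toggle it via x ^ (1 << 9) = x ^ 512
→ 1100100111010 = 6458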